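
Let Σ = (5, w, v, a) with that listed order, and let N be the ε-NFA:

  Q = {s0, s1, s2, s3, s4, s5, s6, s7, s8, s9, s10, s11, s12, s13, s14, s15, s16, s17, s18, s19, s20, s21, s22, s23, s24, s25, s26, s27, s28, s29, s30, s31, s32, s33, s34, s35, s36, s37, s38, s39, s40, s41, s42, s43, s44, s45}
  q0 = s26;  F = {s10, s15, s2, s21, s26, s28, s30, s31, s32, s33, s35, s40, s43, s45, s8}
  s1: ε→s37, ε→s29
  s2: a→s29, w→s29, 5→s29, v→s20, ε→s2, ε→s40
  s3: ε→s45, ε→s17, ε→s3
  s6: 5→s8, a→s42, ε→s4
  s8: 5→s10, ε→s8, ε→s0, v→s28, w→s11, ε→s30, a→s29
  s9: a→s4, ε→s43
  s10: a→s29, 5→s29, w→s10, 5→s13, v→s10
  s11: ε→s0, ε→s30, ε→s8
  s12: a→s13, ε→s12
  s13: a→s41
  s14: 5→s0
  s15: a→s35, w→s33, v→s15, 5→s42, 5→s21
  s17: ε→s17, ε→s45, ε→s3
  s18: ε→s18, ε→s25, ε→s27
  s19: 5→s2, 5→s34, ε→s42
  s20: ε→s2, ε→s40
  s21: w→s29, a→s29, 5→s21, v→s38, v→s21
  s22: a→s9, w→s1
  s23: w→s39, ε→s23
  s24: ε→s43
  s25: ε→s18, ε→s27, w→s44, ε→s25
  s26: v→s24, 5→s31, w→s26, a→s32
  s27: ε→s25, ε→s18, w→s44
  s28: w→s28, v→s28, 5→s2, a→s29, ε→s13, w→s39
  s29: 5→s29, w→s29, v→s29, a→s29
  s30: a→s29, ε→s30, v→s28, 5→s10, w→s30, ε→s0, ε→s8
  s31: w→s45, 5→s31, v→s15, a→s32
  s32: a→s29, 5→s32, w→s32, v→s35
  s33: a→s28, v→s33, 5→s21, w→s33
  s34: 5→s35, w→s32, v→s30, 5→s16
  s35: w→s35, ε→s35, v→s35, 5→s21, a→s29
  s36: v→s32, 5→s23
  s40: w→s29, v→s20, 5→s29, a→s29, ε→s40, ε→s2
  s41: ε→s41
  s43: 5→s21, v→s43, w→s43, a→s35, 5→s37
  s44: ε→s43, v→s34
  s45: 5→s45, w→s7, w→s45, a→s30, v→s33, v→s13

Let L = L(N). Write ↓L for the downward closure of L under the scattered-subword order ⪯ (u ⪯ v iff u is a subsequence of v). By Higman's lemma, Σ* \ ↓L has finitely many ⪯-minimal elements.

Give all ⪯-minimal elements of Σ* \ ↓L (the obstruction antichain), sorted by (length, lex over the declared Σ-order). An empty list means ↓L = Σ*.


min(Σ*\↓L) = [aa, v5w, v5a, 5wa55].

|Q|=46, |F|=15, |δ|=132 (41 ε).
min D↑ (14 st, q0=0, F={8}): 0:5→1,w→0,v→2,a→3 1:5→1,w→4,v→5,a→3 2:5→6,w→2,v→2,a→7 3:5→3,w→3,v→7,a→8 4:5→4,w→4,v→9,a→10 5:5→6,w→9,v→5,a→7 6:5→6,w→8,v→6,a→8 7:5→6,w→7,v→7,a→8 8:5→8,w→8,v→8,a→8 9:5→6,w→9,v→9,a→11 10:5→12,w→10,v→11,a→8 11:5→13,w→11,v→11,a→8 12:5→8,w→12,v→12,a→8 13:5→8,w→8,v→13,a→8 [Hopcroft].
'aa': N↓-sim [27, 17, 2] end={s29,s41} rej; 2/2 del acc.
'v5w': N↓-sim [27, 18, 10, 1] end={s29} rej; 3/3 deletions ∈↓L.
'v5a': |S_i|=[27, 18, 10, 2] end={s29,s41} — reject; 3/3 single-dels accept.
'5wa55': |S_i|=[27, 24, 20, 13, 7, 3] end={s13,s29,s41} ∉↓L; 5/5 deletions ∈↓L.
4 obstructions.


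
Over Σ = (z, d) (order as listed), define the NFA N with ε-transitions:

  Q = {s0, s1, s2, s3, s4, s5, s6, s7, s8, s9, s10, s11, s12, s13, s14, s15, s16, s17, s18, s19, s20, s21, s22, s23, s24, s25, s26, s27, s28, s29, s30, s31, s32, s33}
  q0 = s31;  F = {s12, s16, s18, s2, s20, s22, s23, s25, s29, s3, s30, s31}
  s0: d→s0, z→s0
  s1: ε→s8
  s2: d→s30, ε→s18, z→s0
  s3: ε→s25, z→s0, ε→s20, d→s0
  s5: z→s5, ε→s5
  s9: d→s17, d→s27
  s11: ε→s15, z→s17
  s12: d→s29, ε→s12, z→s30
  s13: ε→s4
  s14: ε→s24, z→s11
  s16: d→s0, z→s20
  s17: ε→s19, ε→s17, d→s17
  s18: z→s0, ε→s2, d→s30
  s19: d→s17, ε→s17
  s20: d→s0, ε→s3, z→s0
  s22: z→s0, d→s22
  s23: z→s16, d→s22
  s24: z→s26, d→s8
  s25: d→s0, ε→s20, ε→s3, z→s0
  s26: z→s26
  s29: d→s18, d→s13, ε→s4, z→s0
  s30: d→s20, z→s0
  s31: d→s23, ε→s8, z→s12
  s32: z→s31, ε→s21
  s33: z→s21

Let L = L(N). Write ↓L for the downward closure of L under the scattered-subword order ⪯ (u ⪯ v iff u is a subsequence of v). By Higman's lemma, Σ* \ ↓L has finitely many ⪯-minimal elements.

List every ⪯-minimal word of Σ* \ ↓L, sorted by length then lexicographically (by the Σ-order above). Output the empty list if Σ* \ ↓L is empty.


|Q|=34, |F|=12, |δ|=58 (19 ε).
min D↑ (10 st, q0=0, F={7}): 0:z→1,d→2 1:z→3,d→4 2:z→5,d→6 3:z→7,d→8 4:z→7,d→9 5:z→8,d→7 6:z→7,d→6 7:z→7,d→7 8:z→7,d→7 9:z→7,d→3.
'zzz': |S_i|=[16, 12, 5, 1] end={s0} ∉↓L; 3/3 single-dels accept.
'zdz': |S_i|=[16, 12, 10, 1] end={s0} — reject; 3/3 deletions ∈↓L.
'dzd': |S_i|=[16, 13, 5, 1] end={s0} rej; 3/3 single-dels accept.
'ddz': N↓-sim [16, 13, 10, 1] end={s0} rej; 3/3 del acc.
'zzdd': |S_i|=[16, 12, 5, 4, 1] end={s0} ∉↓L; 4/4 single-dels accept.
'zddddd': |S_i|=[16, 12, 10, 9, 5, 4, 1] end={s0} — reject; 6/6 deletions ∈↓L.
6 obstructions.

min(Σ*\↓L) = [zzz, zdz, dzd, ddz, zzdd, zddddd].


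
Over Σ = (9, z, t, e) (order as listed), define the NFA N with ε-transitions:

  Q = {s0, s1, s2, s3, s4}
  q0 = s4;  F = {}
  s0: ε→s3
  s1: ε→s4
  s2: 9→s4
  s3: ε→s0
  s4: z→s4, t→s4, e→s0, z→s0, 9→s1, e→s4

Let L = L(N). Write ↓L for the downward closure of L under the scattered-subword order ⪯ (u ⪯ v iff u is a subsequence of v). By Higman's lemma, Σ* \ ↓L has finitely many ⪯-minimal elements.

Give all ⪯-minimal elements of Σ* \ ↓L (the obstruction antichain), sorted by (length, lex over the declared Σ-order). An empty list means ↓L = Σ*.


|Q|=5, |F|=0, |δ|=10 (3 ε).
min D↑ (1 st, q0=0, F={0}): 0:9→0,z→0,t→0,e→0 (ε-aug+det+¬).
ε ∈ L(D↑) ⇒ ↓L = ∅.

Antichain: [ε].


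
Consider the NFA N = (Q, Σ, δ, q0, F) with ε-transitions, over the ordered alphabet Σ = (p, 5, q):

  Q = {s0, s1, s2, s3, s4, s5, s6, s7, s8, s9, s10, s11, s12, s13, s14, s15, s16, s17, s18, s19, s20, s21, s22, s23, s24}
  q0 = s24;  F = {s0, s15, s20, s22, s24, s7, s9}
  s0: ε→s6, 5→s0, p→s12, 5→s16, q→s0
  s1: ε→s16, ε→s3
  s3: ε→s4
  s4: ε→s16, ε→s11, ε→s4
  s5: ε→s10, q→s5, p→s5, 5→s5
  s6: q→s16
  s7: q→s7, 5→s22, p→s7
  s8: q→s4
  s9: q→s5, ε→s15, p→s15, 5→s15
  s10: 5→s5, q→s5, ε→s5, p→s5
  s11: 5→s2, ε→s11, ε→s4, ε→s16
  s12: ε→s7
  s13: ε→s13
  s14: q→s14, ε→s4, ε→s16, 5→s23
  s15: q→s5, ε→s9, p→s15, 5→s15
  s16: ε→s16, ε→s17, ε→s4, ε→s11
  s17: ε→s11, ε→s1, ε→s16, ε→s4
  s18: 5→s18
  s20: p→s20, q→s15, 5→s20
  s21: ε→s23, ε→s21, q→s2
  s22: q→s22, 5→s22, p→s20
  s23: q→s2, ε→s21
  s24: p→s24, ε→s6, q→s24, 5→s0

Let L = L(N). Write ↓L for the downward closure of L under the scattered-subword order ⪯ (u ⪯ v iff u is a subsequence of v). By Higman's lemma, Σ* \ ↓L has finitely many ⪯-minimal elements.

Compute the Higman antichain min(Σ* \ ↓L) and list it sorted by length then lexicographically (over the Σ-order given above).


|Q|=25, |F|=7, |δ|=66 (30 ε).
min D↑ (7 st, q0=0, F={6}): 0:p→0,5→1,q→0 1:p→2,5→1,q→1 2:p→2,5→3,q→2 3:p→4,5→3,q→3 4:p→4,5→4,q→5 5:p→5,5→5,q→6 6:p→6,5→6,q→6 [Hopcroft].
'5p5pqq': N↓-sim [18, 17, 8, 6, 5, 4, 2] end={s10,s5} — reject; 6/6 deletions ∈↓L.
1 obstructions.

Antichain: [5p5pqq].


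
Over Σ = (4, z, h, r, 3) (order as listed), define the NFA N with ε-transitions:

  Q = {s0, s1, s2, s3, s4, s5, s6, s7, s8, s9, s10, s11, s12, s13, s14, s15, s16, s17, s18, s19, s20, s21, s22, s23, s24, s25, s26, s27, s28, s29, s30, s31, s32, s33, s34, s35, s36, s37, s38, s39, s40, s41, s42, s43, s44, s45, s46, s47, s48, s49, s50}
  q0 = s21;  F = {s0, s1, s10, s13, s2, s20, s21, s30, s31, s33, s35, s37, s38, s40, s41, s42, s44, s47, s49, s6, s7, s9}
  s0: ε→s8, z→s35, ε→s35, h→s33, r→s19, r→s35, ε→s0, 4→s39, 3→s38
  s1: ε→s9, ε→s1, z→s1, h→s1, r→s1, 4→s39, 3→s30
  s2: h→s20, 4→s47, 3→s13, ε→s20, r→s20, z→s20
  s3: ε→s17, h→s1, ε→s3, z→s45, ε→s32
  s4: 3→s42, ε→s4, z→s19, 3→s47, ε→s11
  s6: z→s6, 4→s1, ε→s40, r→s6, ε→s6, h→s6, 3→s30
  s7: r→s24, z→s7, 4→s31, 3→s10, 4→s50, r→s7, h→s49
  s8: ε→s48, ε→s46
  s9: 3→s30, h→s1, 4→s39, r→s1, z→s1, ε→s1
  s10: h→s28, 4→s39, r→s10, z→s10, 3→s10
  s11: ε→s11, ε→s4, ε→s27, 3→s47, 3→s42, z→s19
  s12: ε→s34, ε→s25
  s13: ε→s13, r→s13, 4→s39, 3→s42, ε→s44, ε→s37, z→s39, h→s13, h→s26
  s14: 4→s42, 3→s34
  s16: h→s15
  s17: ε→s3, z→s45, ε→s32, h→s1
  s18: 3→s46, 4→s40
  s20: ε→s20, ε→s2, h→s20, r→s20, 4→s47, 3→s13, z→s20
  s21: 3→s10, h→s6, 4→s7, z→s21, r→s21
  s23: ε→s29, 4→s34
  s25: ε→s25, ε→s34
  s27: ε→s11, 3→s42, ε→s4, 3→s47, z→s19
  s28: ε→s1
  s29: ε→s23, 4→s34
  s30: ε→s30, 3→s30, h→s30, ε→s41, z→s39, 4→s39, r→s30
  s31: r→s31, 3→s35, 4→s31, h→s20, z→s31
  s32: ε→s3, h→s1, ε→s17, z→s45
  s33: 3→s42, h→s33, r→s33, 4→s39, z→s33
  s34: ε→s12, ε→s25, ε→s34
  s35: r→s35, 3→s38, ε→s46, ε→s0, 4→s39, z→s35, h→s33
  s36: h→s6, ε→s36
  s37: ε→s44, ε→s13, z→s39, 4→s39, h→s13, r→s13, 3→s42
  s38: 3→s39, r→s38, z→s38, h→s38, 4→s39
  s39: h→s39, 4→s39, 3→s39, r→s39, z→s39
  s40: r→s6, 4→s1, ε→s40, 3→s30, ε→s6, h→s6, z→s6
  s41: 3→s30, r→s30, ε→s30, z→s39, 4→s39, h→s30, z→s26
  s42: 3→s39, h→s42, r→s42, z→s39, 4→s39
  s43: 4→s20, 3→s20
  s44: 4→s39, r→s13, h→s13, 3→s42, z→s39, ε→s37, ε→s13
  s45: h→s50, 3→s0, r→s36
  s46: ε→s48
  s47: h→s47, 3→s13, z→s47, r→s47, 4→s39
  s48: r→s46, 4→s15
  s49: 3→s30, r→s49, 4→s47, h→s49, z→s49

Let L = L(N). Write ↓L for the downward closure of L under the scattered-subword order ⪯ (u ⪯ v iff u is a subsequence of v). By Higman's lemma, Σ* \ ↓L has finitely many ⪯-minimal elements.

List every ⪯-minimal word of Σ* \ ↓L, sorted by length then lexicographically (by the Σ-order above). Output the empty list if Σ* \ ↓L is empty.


|Q|=51, |F|=22, |δ|=203 (53 ε).
min D↑ (16 st, q0=0, F={8}): 0:4→1,z→0,h→2,r→0,3→3 1:4→4,z→1,h→5,r→1,3→3 2:4→6,z→2,h→2,r→2,3→7 3:4→8,z→3,h→6,r→3,3→3 4:4→4,z→4,h→9,r→4,3→10 5:4→11,z→5,h→5,r→5,3→7 6:4→8,z→6,h→6,r→6,3→7 7:4→8,z→8,h→7,r→7,3→7 8:4→8,z→8,h→8,r→8,3→8 9:4→11,z→9,h→9,r→9,3→12 10:4→8,z→10,h→13,r→10,3→14 11:4→8,z→11,h→11,r→11,3→12 12:4→8,z→8,h→12,r→12,3→15 13:4→8,z→13,h→13,r→13,3→15 14:4→8,z→14,h→14,r→14,3→8 15:4→8,z→8,h→15,r→15,3→8 (ε-aug+det+¬).
'34': |S_i|=[32, 21, 2] end={s15,s39} rej; 2/2 single-dels accept.
'h44': N↓-sim [32, 19, 11, 1] end={s39} — reject; 3/3 del acc.
'h3z': N↓-sim [32, 19, 8, 2] end={s26,s39} ∉↓L; 3/3 del acc.
'44333': |S_i|=[32, 29, 20, 15, 3, 1] end={s39} — reject; 5/5 del acc.
4 obstructions.

A = [34, h44, h3z, 44333].


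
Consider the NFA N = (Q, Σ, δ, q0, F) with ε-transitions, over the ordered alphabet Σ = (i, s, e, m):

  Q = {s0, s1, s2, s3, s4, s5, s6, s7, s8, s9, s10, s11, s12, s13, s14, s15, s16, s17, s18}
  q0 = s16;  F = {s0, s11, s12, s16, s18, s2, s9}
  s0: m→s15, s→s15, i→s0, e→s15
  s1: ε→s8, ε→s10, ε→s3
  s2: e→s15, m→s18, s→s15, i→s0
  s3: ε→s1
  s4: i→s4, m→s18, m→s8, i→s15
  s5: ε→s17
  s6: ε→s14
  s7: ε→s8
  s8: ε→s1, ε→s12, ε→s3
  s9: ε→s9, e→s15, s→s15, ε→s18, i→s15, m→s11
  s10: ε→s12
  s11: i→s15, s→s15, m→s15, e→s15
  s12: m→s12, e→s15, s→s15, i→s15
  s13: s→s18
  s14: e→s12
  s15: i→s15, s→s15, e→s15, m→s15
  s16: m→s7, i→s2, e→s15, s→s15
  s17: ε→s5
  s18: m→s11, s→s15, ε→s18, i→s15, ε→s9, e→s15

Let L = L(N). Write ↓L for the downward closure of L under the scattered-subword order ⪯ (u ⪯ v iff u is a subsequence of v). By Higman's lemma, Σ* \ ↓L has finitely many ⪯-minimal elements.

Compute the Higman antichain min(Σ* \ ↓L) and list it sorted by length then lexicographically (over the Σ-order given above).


|Q|=19, |F|=7, |δ|=54 (16 ε).
min D↑ (7 st, q0=0, F={2}): 0:i→1,s→2,e→2,m→3 1:i→4,s→2,e→2,m→5 2:i→2,s→2,e→2,m→2 3:i→2,s→2,e→2,m→3 4:i→4,s→2,e→2,m→2 5:i→2,s→2,e→2,m→6 6:i→2,s→2,e→2,m→2 [Hopcroft].
's': N↓-sim [13, 1] end={s15} ∉↓L; 1/1 del acc.
'e': run [13, 1] end={s15} — reject; 1/1 deletions ∈↓L.
'mi': N↓-sim [13, 10, 1] end={s15} rej; 2/2 single-dels accept.
'iim': |S_i|=[13, 6, 2, 1] end={s15} — reject; 3/3 single-dels accept.
'immm': N↓-sim [13, 6, 4, 2, 1] end={s15} rej; 4/4 single-dels accept.
5 minimals (antichain).

Antichain: [s, e, mi, iim, immm].


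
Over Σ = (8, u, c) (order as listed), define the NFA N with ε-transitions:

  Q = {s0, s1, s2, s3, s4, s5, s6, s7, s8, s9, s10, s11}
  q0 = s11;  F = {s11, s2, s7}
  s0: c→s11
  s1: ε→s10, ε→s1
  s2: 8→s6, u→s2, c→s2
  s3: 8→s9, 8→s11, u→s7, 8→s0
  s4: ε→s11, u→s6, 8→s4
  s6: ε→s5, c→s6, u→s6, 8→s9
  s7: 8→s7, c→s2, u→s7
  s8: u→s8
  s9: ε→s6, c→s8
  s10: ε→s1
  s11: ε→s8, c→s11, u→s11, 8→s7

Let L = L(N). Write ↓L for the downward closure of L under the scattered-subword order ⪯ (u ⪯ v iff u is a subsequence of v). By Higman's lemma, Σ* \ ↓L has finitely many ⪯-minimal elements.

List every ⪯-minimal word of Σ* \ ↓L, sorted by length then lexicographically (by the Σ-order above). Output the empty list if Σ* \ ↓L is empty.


Antichain: [8c8].

|Q|=12, |F|=3, |δ|=28 (7 ε).
min D↑ (4 st, q0=0, F={3}): 0:8→1,u→0,c→0 1:8→1,u→1,c→2 2:8→3,u→2,c→2 3:8→3,u→3,c→3.
'8c8': run [7, 6, 5, 4] end={s5,s6,s8,s9} ∉↓L; 3/3 single-dels accept.
1 obstructions.


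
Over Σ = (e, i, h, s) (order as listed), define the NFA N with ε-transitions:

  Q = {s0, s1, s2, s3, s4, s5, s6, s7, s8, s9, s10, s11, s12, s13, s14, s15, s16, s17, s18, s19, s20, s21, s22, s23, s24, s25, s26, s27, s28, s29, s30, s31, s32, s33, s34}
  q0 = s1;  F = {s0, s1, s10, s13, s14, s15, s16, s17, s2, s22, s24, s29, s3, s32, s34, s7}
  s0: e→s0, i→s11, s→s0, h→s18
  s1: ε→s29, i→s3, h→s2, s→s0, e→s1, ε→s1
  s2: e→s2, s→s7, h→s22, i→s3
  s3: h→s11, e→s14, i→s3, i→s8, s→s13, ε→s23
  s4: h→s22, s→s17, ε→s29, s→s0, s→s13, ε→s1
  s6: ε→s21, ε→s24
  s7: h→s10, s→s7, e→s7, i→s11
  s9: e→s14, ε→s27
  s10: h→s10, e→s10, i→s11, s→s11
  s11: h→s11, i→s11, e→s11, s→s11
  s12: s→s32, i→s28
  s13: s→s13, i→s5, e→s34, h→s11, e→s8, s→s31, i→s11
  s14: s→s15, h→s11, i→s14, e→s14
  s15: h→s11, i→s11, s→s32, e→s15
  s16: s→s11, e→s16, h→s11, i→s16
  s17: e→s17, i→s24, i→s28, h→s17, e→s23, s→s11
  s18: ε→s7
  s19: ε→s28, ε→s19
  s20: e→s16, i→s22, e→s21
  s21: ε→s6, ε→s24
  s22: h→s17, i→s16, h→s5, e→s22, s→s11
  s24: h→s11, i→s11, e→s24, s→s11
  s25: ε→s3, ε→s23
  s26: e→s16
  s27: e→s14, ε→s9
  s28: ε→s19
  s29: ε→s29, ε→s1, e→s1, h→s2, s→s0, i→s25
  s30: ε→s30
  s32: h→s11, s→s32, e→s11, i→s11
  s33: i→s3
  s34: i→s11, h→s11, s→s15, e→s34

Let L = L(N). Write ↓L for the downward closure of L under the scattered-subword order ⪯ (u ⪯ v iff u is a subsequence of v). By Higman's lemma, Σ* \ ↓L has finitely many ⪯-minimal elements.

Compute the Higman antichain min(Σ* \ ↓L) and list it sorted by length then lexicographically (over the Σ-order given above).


|Q|=35, |F|=16, |δ|=108 (20 ε).
min D↑ (16 st, q0=0, F={5}): 0:e→0,i→1,h→2,s→3 1:e→4,i→1,h→5,s→6 2:e→2,i→1,h→7,s→8 3:e→3,i→5,h→8,s→3 4:e→4,i→4,h→5,s→9 5:e→5,i→5,h→5,s→5 6:e→10,i→5,h→5,s→6 7:e→7,i→11,h→12,s→5 8:e→8,i→5,h→13,s→8 9:e→9,i→5,h→5,s→14 10:e→10,i→5,h→5,s→9 11:e→11,i→11,h→5,s→5 12:e→12,i→15,h→12,s→5 13:e→13,i→5,h→13,s→5 14:e→5,i→5,h→5,s→14 15:e→15,i→5,h→5,s→5 (ε-aug+det+¬).
'ih': run [25, 16, 1] end={s11} — reject; 2/2 del acc.
'si': N↓-sim [25, 12, 2] end={s11,s5} ∉↓L; 2/2 single-dels accept.
'hhs': N↓-sim [25, 21, 10, 1] end={s11} ∉↓L; 3/3 deletions ∈↓L.
'iesse': |S_i|=[25, 16, 8, 3, 2, 1] end={s11} — reject; 5/5 deletions ∈↓L.
'hhhii': |S_i|=[25, 21, 10, 8, 4, 1] end={s11} — reject; 5/5 deletions ∈↓L.
5 minimals (antichain).

Antichain: [ih, si, hhs, iesse, hhhii].


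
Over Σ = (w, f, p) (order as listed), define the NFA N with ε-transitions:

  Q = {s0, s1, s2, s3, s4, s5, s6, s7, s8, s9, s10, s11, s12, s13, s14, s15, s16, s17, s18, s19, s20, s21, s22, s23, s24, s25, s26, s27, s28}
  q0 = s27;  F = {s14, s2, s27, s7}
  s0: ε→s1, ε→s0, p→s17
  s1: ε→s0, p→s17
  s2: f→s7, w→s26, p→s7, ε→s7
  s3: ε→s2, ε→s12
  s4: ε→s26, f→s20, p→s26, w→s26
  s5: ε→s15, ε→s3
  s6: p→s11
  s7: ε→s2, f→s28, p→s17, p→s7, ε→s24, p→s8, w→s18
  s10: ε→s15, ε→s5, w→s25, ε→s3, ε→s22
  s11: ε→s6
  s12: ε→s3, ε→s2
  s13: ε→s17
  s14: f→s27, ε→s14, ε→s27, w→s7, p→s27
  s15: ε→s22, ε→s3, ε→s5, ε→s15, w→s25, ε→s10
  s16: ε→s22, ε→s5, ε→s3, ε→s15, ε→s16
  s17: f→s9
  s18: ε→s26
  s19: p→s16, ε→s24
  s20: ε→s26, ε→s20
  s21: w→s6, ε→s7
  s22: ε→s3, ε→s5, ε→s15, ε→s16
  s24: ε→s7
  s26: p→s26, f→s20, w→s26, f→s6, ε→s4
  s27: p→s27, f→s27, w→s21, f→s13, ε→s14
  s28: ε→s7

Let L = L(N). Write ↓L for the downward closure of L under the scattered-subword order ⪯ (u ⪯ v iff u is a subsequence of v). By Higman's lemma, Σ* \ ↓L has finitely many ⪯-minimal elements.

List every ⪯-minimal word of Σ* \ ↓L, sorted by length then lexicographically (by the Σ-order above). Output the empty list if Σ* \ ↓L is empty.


|Q|=29, |F|=4, |δ|=74 (44 ε).
min D↑ (3 st, q0=0, F={2}): 0:w→1,f→0,p→0 1:w→2,f→1,p→1 2:w→2,f→2,p→2.
'ww': N↓-sim [17, 14, 6] end={s11,s18,s20,s26,s4,s6} rej; 2/2 deletions ∈↓L.
1 words, ⪯-incomp.

min(Σ*\↓L) = [ww].


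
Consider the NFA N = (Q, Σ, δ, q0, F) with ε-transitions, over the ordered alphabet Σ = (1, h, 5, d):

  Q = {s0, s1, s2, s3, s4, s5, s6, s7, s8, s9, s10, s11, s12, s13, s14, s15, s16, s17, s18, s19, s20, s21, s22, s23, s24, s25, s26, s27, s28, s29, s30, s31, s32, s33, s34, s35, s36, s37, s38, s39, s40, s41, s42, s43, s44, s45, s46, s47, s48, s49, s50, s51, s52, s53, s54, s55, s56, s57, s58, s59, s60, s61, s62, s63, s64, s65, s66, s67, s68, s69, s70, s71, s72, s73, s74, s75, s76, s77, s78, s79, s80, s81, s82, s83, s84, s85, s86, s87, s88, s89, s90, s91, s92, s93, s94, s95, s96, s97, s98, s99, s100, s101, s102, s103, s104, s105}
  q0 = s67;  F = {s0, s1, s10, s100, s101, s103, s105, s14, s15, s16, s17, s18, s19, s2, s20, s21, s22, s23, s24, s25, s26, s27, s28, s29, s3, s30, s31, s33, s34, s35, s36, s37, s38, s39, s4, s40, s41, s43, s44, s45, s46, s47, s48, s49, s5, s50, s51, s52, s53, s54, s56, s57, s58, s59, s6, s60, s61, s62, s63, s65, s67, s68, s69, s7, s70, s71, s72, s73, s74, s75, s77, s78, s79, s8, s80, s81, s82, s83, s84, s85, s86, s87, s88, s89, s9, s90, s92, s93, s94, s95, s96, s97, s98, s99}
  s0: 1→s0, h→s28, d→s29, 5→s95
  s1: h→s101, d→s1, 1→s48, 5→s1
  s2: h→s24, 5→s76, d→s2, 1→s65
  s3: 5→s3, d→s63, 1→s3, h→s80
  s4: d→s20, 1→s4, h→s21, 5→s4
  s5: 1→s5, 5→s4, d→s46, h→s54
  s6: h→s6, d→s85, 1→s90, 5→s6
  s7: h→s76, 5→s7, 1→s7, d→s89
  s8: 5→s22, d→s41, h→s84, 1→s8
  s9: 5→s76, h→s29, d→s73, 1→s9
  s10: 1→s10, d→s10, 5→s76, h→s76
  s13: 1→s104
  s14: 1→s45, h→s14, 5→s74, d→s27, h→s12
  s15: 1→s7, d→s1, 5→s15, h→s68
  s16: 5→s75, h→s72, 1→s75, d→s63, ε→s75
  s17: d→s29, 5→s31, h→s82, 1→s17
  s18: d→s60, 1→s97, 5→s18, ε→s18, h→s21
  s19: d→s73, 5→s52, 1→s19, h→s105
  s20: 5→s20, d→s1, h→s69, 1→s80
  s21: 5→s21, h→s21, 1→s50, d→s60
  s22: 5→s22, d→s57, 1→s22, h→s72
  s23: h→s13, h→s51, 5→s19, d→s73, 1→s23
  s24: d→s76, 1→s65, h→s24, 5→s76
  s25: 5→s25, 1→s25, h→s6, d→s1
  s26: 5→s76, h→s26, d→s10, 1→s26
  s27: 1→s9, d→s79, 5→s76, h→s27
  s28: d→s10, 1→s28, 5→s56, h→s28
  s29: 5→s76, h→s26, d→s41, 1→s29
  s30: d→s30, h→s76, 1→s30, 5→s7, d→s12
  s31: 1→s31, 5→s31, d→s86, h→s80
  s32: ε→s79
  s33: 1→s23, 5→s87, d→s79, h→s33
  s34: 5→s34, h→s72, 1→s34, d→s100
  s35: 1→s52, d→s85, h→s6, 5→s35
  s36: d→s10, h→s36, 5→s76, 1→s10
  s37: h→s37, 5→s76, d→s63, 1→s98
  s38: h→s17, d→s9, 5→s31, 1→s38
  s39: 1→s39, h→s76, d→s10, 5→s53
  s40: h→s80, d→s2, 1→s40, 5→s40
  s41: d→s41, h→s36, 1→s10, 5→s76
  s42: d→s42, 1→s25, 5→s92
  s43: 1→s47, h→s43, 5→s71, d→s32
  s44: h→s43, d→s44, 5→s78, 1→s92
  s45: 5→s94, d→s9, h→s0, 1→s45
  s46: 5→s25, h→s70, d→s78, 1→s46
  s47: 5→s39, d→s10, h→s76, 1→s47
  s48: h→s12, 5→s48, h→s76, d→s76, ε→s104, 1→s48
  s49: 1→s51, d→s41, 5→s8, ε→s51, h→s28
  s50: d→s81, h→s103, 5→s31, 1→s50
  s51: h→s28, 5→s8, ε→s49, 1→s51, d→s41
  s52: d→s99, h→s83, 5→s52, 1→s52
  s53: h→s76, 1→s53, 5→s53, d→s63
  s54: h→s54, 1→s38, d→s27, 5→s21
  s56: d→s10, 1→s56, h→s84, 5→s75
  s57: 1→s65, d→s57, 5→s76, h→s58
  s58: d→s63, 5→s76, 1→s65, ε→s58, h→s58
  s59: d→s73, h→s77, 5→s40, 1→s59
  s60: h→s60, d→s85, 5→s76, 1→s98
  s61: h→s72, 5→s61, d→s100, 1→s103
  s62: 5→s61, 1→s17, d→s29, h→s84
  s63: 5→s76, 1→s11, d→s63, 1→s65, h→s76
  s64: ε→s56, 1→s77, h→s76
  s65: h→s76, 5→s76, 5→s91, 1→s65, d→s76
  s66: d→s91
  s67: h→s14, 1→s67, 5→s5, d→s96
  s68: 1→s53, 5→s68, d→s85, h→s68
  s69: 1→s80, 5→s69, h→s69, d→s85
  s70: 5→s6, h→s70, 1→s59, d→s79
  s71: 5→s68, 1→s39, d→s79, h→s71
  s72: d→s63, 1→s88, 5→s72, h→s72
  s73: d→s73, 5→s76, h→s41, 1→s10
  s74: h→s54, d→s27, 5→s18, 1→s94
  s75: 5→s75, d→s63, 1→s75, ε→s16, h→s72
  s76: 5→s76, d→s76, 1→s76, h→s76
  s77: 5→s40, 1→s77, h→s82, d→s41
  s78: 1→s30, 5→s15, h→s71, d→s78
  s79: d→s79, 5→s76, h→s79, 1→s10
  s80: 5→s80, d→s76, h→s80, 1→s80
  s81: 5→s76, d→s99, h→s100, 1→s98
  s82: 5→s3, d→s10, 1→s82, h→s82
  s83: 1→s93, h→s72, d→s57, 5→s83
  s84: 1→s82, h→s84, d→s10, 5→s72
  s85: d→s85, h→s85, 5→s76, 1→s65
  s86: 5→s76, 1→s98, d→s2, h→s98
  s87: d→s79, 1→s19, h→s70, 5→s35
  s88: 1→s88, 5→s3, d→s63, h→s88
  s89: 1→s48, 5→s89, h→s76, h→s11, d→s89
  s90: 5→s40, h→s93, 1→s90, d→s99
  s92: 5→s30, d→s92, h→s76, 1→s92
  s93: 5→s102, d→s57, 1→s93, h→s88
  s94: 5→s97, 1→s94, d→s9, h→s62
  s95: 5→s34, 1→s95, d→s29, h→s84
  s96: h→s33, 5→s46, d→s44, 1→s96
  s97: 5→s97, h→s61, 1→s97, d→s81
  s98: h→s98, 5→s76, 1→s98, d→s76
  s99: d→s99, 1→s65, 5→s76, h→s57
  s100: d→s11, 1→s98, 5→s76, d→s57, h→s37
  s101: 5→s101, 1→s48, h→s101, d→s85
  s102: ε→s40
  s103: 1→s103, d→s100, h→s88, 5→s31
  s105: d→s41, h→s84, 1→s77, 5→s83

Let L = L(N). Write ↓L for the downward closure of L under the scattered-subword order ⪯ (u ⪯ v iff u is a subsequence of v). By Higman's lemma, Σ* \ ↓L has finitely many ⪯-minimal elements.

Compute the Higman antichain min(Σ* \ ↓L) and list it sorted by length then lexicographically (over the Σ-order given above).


|Q|=106, |F|=94, |δ|=405 (10 ε).
min D↑ (93 st, q0=0, F={16}): 0:1→0,h→1,5→2,d→3 1:1→4,h→1,5→5,d→6 2:1→2,h→7,5→8,d→9 3:1→3,h→10,5→9,d→11 4:1→4,h→12,5→13,d→14 5:1→13,h→7,5→15,d→6 6:1→14,h→6,5→16,d→17 7:1→18,h→7,5→19,d→6 8:1→8,h→19,5→8,d→20 9:1→9,h→21,5→22,d→23 10:1→24,h→10,5→25,d→17 11:1→26,h→27,5→23,d→11 12:1→12,h→28,5→29,d→30 13:1→13,h→31,5→32,d→14 14:1→14,h→30,5→16,d→33 15:1→32,h→19,5→15,d→34 16:1→16,h→16,5→16,d→16 17:1→35,h→17,5→16,d→17 18:1→18,h→36,5→37,d→14 19:1→38,h→19,5→19,d→34 20:1→39,h→40,5→20,d→41 21:1→42,h→21,5→43,d→17 22:1→22,h→43,5→22,d→41 23:1→44,h→45,5→46,d→23 24:1→24,h→47,5→48,d→33 25:1→48,h→21,5→49,d→17 26:1→26,h→16,5→44,d→26 27:1→50,h→27,5→45,d→17 28:1→28,h→28,5→51,d→35 29:1→29,h→52,5→53,d→30 30:1→30,h→54,5→16,d→55 31:1→36,h→52,5→56,d→30 32:1→32,h→56,5→32,d→57 33:1→35,h→55,5→16,d→33 34:1→58,h→34,5→16,d→59 35:1→35,h→16,5→16,d→35 36:1→36,h→60,5→37,d→30 37:1→37,h→39,5→37,d→61 38:1→38,h→62,5→37,d→57 39:1→39,h→39,5→39,d→16 40:1→39,h→40,5→40,d→59 41:1→63,h→64,5→41,d→41 42:1→42,h→65,5→66,d→33 43:1→67,h→43,5→43,d→59 44:1→44,h→16,5→68,d→44 45:1→69,h→45,5→70,d→17 46:1→68,h→70,5→46,d→41 47:1→47,h→28,5→71,d→55 48:1→48,h→72,5→73,d→33 49:1→73,h→43,5→49,d→59 50:1→50,h→16,5→69,d→35 51:1→51,h→52,5→74,d→35 52:1→60,h→52,5→75,d→35 53:1→53,h→75,5→53,d→76 54:1→54,h→54,5→16,d→35 55:1→35,h→77,5→16,d→55 56:1→62,h→75,5→56,d→76 57:1→58,h→76,5→16,d→78 58:1→58,h→58,5→16,d→16 59:1→79,h→59,5→16,d→59 60:1→60,h→60,5→80,d→35 61:1→58,h→58,5→16,d→81 62:1→62,h→82,5→37,d→76 63:1→63,h→16,5→63,d→16 64:1→63,h→64,5→64,d→59 65:1→65,h→60,5→66,d→55 66:1→66,h→39,5→66,d→81 67:1→67,h→83,5→66,d→78 68:1→68,h→16,5→68,d→84 69:1→69,h→16,5→85,d→35 70:1→85,h→70,5→70,d→59 71:1→71,h→52,5→86,d→55 72:1→65,h→52,5→87,d→55 73:1→73,h→87,5→73,d→78 74:1→74,h→75,5→74,d→88 75:1→82,h→75,5→75,d→88 76:1→58,h→89,5→16,d→90 77:1→35,h→77,5→16,d→35 78:1→79,h→90,5→16,d→78 79:1→79,h→16,5→16,d→16 80:1→80,h→39,5→80,d→88 81:1→79,h→91,5→16,d→81 82:1→82,h→82,5→80,d→88 83:1→83,h→82,5→66,d→90 84:1→63,h→16,5→84,d→84 85:1→85,h→16,5→85,d→88 86:1→86,h→75,5→86,d→90 87:1→83,h→75,5→87,d→90 88:1→79,h→16,5→16,d→88 89:1→58,h→89,5→16,d→88 90:1→79,h→92,5→16,d→90 91:1→79,h→91,5→16,d→16 92:1→79,h→92,5→16,d→88 [Hopcroft].
'hd5': run [102, 87, 27, 2] end={s76,s91} — reject; 3/3 deletions ∈↓L.
'dd1h': run [102, 81, 35, 16, 3] end={s11,s12,s76} — reject; 4/4 single-dels accept.
'55d1d': run [102, 86, 54, 26, 9, 1] end={s76} — reject; 5/5 del acc.
'h1hhdh': N↓-sim [102, 87, 67, 49, 22, 6, 1] end={s76} ∉↓L; 6/6 deletions ∈↓L.
'5h15hd': N↓-sim [102, 86, 60, 42, 18, 7, 1] end={s76} ∉↓L; 6/6 deletions ∈↓L.
5 words, ⪯-incomp.

A = [hd5, dd1h, 55d1d, h1hhdh, 5h15hd].


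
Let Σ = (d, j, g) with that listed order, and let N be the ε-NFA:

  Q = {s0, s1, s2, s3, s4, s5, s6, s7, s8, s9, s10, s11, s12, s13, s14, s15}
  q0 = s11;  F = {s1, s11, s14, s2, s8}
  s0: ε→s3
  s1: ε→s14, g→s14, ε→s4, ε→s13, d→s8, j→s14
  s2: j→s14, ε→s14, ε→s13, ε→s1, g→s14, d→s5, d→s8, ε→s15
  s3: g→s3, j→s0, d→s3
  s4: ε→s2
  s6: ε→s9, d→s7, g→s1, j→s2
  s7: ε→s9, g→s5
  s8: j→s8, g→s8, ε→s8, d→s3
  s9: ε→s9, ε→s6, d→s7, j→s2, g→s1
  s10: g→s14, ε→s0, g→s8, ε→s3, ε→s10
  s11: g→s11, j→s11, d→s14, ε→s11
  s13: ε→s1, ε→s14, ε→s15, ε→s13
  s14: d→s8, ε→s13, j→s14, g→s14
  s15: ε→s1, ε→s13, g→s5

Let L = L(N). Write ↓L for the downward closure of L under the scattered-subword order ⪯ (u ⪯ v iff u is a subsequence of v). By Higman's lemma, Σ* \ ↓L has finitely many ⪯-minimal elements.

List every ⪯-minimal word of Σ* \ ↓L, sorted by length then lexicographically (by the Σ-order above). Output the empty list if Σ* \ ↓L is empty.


|Q|=16, |F|=5, |δ|=54 (25 ε).
min D↑ (4 st, q0=0, F={3}): 0:d→1,j→0,g→0 1:d→2,j→1,g→1 2:d→3,j→2,g→2 3:d→3,j→3,g→3.
'ddd': N↓-sim [11, 10, 4, 2] end={s0,s3} ∉↓L; 3/3 del acc.
1 minimals (antichain).

Antichain: [ddd].


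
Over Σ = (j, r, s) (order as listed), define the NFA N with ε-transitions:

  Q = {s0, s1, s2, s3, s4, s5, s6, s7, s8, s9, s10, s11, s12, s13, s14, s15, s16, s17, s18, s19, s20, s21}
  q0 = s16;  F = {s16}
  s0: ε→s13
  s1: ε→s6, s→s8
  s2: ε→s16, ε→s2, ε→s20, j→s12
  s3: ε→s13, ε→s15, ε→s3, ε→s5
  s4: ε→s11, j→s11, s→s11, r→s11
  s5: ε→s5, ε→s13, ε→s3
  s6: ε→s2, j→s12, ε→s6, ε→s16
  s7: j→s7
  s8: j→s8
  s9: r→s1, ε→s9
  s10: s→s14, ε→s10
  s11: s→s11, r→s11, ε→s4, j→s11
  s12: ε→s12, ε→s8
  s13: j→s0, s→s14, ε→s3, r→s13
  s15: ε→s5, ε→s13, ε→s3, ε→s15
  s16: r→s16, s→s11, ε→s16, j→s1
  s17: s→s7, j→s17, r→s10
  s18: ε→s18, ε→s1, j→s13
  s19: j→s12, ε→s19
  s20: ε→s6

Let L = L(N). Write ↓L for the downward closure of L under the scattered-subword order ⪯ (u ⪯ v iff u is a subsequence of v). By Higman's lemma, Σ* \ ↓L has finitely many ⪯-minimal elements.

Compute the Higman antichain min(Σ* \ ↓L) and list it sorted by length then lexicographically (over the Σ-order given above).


Antichain: [s].

|Q|=22, |F|=1, |δ|=55 (31 ε).
min D↑ (2 st, q0=0, F={1}): 0:j→0,r→0,s→1 1:j→1,r→1,s→1.
's': run [9, 3] end={s11,s4,s8} rej; 1/1 deletions ∈↓L.
1 words, ⪯-incomp.


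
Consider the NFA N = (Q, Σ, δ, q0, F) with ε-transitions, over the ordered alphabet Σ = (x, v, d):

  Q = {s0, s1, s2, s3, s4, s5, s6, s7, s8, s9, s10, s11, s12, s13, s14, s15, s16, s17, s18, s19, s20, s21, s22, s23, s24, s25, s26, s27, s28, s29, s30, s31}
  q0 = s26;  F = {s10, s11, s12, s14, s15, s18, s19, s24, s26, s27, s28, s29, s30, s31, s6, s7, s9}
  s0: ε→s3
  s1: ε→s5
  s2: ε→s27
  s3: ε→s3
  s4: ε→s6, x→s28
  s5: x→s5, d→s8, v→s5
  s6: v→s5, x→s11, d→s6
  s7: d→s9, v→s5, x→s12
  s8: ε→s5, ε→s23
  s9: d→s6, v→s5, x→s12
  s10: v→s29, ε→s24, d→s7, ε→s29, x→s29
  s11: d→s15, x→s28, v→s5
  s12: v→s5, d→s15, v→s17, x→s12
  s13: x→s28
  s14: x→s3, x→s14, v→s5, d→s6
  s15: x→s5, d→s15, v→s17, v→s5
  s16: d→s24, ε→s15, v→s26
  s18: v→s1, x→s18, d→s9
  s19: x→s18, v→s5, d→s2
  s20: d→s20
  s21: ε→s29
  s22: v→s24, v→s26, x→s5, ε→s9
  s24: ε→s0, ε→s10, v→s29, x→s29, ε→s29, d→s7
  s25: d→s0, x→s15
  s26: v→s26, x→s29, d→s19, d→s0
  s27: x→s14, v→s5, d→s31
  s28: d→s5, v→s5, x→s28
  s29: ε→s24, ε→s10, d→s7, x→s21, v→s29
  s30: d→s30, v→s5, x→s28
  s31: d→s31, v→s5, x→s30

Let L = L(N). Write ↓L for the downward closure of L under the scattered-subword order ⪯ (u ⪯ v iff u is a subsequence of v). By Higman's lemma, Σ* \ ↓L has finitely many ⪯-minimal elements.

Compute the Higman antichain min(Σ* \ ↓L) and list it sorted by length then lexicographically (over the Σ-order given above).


min(Σ*\↓L) = [dv, xdxdx, dddxxd].

|Q|=32, |F|=17, |δ|=85 (17 ε).
min D↑ (16 st, q0=0, F={5}): 0:x→1,v→0,d→2 1:x→1,v→1,d→3 2:x→4,v→5,d→6 3:x→7,v→5,d→8 4:x→4,v→5,d→8 5:x→5,v→5,d→5 6:x→9,v→5,d→10 7:x→7,v→5,d→11 8:x→7,v→5,d→12 9:x→9,v→5,d→12 10:x→13,v→5,d→10 11:x→5,v→5,d→11 12:x→14,v→5,d→12 13:x→15,v→5,d→13 14:x→15,v→5,d→11 15:x→15,v→5,d→5.
'dv': |S_i|=[26, 21, 5] end={s1,s17,s23,s5,s8} — reject; 2/2 deletions ∈↓L.
'xdxdx': N↓-sim [26, 21, 12, 8, 5, 3] end={s23,s5,s8} ∉↓L; 5/5 single-dels accept.
'dddxxd': |S_i|=[26, 21, 16, 10, 8, 4, 3] end={s23,s5,s8} rej; 6/6 single-dels accept.
3 obstructions.


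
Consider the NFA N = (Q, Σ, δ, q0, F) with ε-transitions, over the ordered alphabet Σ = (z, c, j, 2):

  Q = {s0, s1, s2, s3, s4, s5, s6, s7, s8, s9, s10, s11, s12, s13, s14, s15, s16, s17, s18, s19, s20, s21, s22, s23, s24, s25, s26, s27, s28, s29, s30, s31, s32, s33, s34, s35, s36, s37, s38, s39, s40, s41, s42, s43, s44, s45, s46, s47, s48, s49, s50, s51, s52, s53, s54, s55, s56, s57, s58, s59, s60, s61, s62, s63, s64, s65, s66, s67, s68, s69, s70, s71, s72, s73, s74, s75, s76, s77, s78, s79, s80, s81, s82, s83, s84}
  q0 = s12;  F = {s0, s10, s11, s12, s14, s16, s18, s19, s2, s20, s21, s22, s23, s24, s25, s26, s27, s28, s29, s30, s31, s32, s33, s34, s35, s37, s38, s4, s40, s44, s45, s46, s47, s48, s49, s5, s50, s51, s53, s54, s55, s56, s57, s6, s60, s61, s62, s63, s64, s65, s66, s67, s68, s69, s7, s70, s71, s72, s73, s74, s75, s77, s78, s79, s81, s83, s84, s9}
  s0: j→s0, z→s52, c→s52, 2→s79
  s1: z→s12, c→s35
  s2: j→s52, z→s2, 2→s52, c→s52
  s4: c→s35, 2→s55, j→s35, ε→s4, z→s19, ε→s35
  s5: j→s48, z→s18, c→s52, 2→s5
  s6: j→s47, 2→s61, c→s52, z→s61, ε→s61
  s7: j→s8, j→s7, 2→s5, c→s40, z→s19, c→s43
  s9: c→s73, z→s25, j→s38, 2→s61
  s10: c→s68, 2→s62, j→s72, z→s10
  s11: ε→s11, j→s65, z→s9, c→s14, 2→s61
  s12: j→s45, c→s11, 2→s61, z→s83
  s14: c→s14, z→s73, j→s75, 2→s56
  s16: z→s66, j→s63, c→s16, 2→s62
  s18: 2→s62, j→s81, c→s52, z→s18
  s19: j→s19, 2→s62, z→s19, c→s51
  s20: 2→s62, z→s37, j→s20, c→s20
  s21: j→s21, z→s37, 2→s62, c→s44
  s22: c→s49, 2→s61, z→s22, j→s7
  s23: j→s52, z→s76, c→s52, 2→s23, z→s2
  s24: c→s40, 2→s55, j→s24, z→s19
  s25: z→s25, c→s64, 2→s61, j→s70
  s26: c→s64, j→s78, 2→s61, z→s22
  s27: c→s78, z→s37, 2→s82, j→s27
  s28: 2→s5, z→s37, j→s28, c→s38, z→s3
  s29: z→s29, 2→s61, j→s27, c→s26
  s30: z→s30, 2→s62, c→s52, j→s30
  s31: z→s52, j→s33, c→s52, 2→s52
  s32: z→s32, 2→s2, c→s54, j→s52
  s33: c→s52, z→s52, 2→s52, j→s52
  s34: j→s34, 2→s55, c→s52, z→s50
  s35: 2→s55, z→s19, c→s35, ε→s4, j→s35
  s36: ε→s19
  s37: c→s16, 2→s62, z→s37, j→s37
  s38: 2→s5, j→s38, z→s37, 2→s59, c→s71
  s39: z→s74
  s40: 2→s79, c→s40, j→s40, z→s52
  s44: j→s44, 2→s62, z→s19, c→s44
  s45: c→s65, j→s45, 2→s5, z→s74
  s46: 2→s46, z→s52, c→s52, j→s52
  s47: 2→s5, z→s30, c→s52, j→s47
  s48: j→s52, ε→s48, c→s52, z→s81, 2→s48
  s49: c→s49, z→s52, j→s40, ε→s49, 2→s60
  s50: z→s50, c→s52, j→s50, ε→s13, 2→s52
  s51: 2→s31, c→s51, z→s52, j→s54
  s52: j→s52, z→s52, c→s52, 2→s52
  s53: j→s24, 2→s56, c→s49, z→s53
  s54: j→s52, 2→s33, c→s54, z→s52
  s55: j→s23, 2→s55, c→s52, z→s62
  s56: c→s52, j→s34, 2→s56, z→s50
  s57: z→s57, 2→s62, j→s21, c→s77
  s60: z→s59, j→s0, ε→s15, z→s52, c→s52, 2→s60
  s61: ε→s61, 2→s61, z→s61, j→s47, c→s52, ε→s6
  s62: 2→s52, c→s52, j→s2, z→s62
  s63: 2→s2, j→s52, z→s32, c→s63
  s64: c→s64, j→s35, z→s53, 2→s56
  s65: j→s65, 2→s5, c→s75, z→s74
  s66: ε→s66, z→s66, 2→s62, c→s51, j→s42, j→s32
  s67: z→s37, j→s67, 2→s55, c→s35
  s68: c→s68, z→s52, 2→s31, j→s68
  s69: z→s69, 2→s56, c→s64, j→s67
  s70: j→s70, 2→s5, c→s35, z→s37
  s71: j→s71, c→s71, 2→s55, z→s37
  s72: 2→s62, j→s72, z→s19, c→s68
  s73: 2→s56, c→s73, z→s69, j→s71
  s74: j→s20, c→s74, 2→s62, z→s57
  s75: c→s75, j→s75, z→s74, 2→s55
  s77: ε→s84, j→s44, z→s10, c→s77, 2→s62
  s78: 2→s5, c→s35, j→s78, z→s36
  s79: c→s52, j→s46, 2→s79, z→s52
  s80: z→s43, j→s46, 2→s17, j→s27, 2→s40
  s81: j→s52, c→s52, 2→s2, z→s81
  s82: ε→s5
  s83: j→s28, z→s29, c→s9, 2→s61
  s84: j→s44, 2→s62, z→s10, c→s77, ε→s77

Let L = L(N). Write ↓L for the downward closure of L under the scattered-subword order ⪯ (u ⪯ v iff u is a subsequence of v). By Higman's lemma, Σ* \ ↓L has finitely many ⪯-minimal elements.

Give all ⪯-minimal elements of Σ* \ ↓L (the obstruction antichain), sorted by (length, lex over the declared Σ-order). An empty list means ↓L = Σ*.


|Q|=85, |F|=68, |δ|=307 (16 ε).
min D↑ (66 st, q0=0, F={12}): 0:z→1,c→2,j→3,2→4 1:z→5,c→6,j→7,2→4 2:z→6,c→8,j→9,2→4 3:z→10,c→9,j→3,2→11 4:z→4,c→12,j→13,2→4 5:z→5,c→14,j→15,2→4 6:z→16,c→17,j→18,2→4 7:z→19,c→18,j→7,2→11 8:z→17,c→8,j→20,2→21 9:z→10,c→20,j→9,2→11 10:z→22,c→10,j→23,2→24 11:z→25,c→12,j→26,2→11 12:z→12,c→12,j→12,2→12 13:z→27,c→12,j→13,2→11 14:z→28,c→29,j→30,2→4 15:z→19,c→30,j→15,2→11 16:z→16,c→29,j→31,2→4 17:z→32,c→17,j→33,2→21 18:z→19,c→33,j→18,2→11 19:z→19,c→34,j→19,2→24 20:z→10,c→20,j→20,2→35 21:z→36,c→12,j→37,2→21 22:z→22,c→38,j→39,2→24 23:z→19,c→23,j→23,2→24 24:z→24,c→12,j→40,2→12 25:z→25,c→12,j→41,2→24 26:z→41,c→12,j→12,2→26 27:z→27,c→12,j→27,2→24 28:z→28,c→42,j→43,2→4 29:z→44,c→29,j→45,2→21 30:z→46,c→45,j→30,2→11 31:z→19,c→45,j→31,2→11 32:z→32,c→29,j→47,2→21 33:z→19,c→33,j→33,2→35 34:z→48,c→34,j→49,2→24 35:z→24,c→12,j→50,2→35 36:z→36,c→12,j→36,2→12 37:z→36,c→12,j→37,2→35 38:z→51,c→38,j→52,2→24 39:z→19,c→52,j→39,2→24 40:z→40,c→12,j→12,2→12 41:z→41,c→12,j→12,2→40 42:z→12,c→42,j→53,2→54 43:z→46,c→53,j→43,2→11 44:z→44,c→42,j→55,2→21 45:z→46,c→45,j→45,2→35 46:z→46,c→56,j→46,2→24 47:z→19,c→45,j→47,2→35 48:z→48,c→56,j→57,2→24 49:z→57,c→49,j→12,2→40 50:z→40,c→12,j→12,2→50 51:z→51,c→58,j→59,2→24 52:z→46,c→52,j→52,2→24 53:z→12,c→53,j→53,2→60 54:z→12,c→12,j→61,2→54 55:z→46,c→53,j→55,2→35 56:z→12,c→56,j→62,2→63 57:z→57,c→62,j→12,2→40 58:z→12,c→58,j→58,2→63 59:z→46,c→58,j→59,2→24 60:z→12,c→12,j→64,2→60 61:z→12,c→12,j→61,2→60 62:z→12,c→62,j→12,2→65 63:z→12,c→12,j→65,2→12 64:z→12,c→12,j→12,2→64 65:z→12,c→12,j→12,2→12 (ε-aug+det+¬).
'2c': run [79, 27, 1] end={s52} ∉↓L; 2/2 single-dels accept.
'jz22': |S_i|=[79, 60, 32, 5, 1] end={s52} ∉↓L; 4/4 single-dels accept.
'j2jj': run [79, 60, 16, 8, 1] end={s52} — reject; 4/4 deletions ∈↓L.
'cc2z2': N↓-sim [79, 71, 51, 18, 7, 1] end={s52} — reject; 5/5 del acc.
'zzczcz': N↓-sim [79, 73, 65, 54, 44, 15, 2] end={s52,s59} rej; 6/6 deletions ∈↓L.
'zjzcjj': run [79, 73, 52, 22, 12, 7, 1] end={s52} ∉↓L; 6/6 deletions ∈↓L.
6 words, ⪯-incomp.

Antichain: [2c, jz22, j2jj, cc2z2, zzczcz, zjzcjj].


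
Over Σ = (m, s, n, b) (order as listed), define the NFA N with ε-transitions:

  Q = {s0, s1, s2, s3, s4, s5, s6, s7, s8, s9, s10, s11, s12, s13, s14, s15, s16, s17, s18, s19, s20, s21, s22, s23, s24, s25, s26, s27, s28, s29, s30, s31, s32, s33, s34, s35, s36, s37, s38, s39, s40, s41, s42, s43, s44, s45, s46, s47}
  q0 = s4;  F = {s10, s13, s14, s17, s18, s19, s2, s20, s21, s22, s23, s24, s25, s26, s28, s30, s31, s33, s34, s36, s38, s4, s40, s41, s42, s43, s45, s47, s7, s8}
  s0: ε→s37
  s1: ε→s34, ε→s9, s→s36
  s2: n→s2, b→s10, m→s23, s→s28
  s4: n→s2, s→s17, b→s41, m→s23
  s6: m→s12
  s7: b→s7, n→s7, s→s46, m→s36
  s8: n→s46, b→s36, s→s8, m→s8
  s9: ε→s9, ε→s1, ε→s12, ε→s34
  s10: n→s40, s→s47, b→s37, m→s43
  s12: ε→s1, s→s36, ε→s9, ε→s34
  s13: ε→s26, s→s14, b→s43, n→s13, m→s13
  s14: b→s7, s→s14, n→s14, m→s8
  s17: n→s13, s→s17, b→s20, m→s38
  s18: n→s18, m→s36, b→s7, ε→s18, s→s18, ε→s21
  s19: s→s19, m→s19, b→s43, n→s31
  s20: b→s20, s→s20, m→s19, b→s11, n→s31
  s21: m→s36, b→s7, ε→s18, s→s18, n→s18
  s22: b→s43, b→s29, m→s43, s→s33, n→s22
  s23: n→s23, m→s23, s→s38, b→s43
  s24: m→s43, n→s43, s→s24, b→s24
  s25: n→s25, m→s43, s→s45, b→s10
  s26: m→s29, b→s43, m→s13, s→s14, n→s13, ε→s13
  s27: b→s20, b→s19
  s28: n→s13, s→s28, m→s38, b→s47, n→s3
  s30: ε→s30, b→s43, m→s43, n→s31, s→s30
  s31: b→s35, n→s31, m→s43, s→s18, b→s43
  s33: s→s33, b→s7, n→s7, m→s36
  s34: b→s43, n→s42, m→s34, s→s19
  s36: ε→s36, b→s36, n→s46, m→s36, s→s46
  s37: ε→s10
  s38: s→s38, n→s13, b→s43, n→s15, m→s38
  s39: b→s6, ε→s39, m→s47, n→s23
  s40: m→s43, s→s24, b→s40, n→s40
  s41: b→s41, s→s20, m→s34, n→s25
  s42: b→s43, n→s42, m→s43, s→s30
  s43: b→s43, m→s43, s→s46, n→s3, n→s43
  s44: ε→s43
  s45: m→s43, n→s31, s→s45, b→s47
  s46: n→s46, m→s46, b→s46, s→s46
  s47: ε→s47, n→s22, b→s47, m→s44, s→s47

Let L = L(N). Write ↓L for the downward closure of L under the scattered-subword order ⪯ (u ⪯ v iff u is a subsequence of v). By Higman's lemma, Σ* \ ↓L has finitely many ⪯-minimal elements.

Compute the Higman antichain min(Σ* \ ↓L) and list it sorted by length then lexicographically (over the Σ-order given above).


min(Σ*\↓L) = [mbs, snbs, nbms, bnms, snsmn, nbnsns].

|Q|=48, |F|=30, |δ|=160 (21 ε).
min D↑ (29 st, q0=0, F={13}): 0:m→1,s→2,n→3,b→4 1:m→1,s→5,n→1,b→6 2:m→5,s→2,n→7,b→8 3:m→1,s→9,n→3,b→10 4:m→11,s→8,n→12,b→4 5:m→5,s→5,n→7,b→6 6:m→6,s→13,n→6,b→6 7:m→7,s→14,n→7,b→6 8:m→15,s→8,n→16,b→8 9:m→5,s→9,n→7,b→17 10:m→6,s→17,n→18,b→10 11:m→11,s→15,n→19,b→6 12:m→6,s→20,n→12,b→10 13:m→13,s→13,n→13,b→13 14:m→21,s→14,n→14,b→22 15:m→15,s→15,n→16,b→6 16:m→6,s→23,n→16,b→6 17:m→6,s→17,n→24,b→17 18:m→6,s→25,n→18,b→18 19:m→6,s→26,n→19,b→6 20:m→6,s→20,n→16,b→17 21:m→21,s→21,n→13,b→27 22:m→27,s→13,n→22,b→22 23:m→27,s→23,n→23,b→22 24:m→6,s→28,n→24,b→6 25:m→6,s→25,n→6,b→25 26:m→6,s→26,n→16,b→6 27:m→27,s→13,n→13,b→27 28:m→27,s→28,n→22,b→22 (ε-aug+det+¬).
'mbs': run [38, 22, 6, 1] end={s46} rej; 3/3 del acc.
'snbs': run [38, 28, 17, 7, 1] end={s46} ∉↓L; 4/4 del acc.
'nbms': run [38, 31, 15, 5, 1] end={s46} rej; 4/4 single-dels accept.
'bnms': N↓-sim [38, 27, 22, 5, 1] end={s46} rej; 4/4 deletions ∈↓L.
'snsmn': N↓-sim [38, 28, 17, 8, 3, 1] end={s46} ∉↓L; 5/5 deletions ∈↓L.
'nbnsns': run [38, 31, 15, 10, 7, 5, 1] end={s46} rej; 6/6 deletions ∈↓L.
6 obstructions.
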